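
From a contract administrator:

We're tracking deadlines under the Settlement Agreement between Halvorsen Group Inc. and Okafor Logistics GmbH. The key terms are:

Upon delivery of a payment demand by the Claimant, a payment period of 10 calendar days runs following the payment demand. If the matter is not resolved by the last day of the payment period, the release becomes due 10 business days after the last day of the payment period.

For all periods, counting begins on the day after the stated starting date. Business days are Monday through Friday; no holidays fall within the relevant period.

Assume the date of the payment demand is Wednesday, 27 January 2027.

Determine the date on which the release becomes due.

19 February 2027

Adding 10 calendar days to 27 January 2027 gives 6 February 2027, which is the last day of the payment period.
From Saturday, 6 February 2027, 10 business days (Feb 8, Feb 9, Feb 10, Feb 11, Feb 12, Feb 15, Feb 16, Feb 17, Feb 18, Feb 19, skipping weekends) brings us to Friday, 19 February 2027, which is the date on which the release becomes due.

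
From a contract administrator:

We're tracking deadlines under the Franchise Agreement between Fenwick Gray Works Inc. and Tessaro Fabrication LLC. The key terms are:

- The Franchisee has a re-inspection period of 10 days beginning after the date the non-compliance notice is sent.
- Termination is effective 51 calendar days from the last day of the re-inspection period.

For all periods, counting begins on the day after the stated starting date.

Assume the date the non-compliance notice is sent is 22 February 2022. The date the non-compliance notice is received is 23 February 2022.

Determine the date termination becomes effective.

The last day of the re-inspection period: 22 February 2022 + 10 days = 4 March 2022.
The date termination becomes effective: 51 calendar days after 4 March 2022 is 24 April 2022.

24 April 2022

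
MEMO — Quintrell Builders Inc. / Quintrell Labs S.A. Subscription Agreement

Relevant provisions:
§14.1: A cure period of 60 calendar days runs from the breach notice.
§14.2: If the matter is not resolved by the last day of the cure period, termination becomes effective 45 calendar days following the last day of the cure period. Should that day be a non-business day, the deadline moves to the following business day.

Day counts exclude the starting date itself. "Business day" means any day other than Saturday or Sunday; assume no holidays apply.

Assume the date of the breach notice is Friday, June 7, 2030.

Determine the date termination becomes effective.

The last day of the cure period: 60 calendar days after June 7, 2030 is August 6, 2030.
The date termination becomes effective: August 6, 2030 + 45 days = September 20, 2030. September 20, 2030 is a Friday, so no roll-forward applies.

September 20, 2030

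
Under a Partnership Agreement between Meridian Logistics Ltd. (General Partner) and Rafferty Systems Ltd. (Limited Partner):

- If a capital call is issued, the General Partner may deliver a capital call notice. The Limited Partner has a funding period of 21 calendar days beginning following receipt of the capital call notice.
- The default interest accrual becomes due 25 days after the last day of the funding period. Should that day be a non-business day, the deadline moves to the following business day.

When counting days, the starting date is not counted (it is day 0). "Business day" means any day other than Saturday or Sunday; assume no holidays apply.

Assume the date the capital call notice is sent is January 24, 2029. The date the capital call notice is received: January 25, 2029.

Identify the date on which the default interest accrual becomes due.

March 12, 2029

Adding 21 calendar days to January 25, 2029 gives February 15, 2029, which is the last day of the funding period.
The date on which the default interest accrual becomes due: February 15, 2029 + 25 days = March 12, 2029. March 12, 2029 is a Monday, so no roll-forward applies.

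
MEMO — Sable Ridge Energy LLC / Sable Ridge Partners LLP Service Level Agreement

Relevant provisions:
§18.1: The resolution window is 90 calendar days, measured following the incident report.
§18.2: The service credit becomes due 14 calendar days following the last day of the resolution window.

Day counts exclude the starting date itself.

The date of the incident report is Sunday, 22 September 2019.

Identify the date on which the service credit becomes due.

The last day of the resolution window: 22 September 2019 + 90 days = 21 December 2019.
The date on which the service credit becomes due: 14 calendar days after 21 December 2019 is 4 January 2020.

4 January 2020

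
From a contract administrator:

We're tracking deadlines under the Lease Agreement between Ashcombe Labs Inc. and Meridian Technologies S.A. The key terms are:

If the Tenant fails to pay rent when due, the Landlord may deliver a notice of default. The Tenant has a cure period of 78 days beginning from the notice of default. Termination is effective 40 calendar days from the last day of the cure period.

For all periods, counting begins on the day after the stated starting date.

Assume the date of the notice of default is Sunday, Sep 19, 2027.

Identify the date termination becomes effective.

Jan 15, 2028

The last day of the cure period: 78 calendar days after Sep 19, 2027 is Dec 6, 2027.
The date termination becomes effective: Dec 6, 2027 + 40 days = Jan 15, 2028.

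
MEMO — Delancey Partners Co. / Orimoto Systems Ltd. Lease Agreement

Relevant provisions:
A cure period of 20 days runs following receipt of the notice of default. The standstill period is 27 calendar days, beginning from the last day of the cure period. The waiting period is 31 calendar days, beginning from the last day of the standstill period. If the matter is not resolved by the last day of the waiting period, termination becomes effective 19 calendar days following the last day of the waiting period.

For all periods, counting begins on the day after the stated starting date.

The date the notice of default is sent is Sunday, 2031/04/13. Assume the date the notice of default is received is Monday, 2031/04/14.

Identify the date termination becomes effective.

2031/07/20

The last day of the cure period: 20 calendar days after 2031/04/14 is 2031/05/04.
Adding 27 calendar days to 2031/05/04 gives 2031/05/31, which is the last day of the standstill period.
The last day of the waiting period: 31 calendar days after 2031/05/31 is 2031/07/01.
Adding 19 calendar days to 2031/07/01 gives 2031/07/20, which is the date termination becomes effective.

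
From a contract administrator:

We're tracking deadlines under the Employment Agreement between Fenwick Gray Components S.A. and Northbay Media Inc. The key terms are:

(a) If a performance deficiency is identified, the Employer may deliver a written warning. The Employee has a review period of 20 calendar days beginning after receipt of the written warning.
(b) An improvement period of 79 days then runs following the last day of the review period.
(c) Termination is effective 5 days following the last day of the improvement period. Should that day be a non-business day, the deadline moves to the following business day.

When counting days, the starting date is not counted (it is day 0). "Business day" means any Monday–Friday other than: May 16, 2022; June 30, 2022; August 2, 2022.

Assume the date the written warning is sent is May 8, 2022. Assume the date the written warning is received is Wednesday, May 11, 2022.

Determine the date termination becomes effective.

August 23, 2022

Adding 20 calendar days to May 11, 2022 gives May 31, 2022, which is the last day of the review period.
Adding 79 calendar days to May 31, 2022 gives August 18, 2022, which is the last day of the improvement period.
The date termination becomes effective: August 18, 2022 + 5 days = August 23, 2022. August 23, 2022 is a Tuesday and is not a listed holiday, so no roll-forward applies.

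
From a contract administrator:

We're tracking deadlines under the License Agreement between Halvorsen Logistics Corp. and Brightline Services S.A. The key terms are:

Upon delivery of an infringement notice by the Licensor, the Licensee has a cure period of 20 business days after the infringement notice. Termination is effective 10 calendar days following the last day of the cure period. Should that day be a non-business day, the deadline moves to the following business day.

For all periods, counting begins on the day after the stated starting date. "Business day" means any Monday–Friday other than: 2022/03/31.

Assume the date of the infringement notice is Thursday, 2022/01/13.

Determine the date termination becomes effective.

2022/02/21

The last day of the cure period: counting 20 business days from Thursday, 2022/01/13 (Jan 14, Jan 17, Jan 18, Jan 19, …, Feb 8, Feb 9, Feb 10, skipping weekends) reaches Thursday, 2022/02/10.
The date termination becomes effective: 10 calendar days after 2022/02/10 is 2022/02/20. That falls on a Sunday, so it rolls to the next business day, Monday, 2022/02/21.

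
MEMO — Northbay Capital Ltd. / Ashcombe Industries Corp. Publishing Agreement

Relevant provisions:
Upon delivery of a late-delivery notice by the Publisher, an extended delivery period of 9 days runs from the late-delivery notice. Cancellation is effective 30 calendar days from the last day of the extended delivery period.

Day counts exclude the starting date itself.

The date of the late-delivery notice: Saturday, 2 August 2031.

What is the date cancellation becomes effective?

Adding 9 calendar days to 2 August 2031 gives 11 August 2031, which is the last day of the extended delivery period.
The date cancellation becomes effective: 30 calendar days after 11 August 2031 is 10 September 2031.

10 September 2031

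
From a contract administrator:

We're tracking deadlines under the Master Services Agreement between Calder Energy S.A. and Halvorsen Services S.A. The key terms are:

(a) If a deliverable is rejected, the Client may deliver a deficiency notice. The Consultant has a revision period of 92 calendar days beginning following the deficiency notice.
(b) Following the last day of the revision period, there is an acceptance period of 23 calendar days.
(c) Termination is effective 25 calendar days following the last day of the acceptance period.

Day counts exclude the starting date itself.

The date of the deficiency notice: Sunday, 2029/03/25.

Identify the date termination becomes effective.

The last day of the revision period: 2029/03/25 + 92 days = 2029/06/25.
The last day of the acceptance period: 23 calendar days after 2029/06/25 is 2029/07/18.
The date termination becomes effective: 25 calendar days after 2029/07/18 is 2029/08/12.

2029/08/12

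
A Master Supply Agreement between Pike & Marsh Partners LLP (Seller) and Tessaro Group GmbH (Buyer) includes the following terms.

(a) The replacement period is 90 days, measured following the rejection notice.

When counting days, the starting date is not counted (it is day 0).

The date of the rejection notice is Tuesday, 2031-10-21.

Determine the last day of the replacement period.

2032-01-19

The last day of the replacement period: 90 calendar days after 2031-10-21 is 2032-01-19.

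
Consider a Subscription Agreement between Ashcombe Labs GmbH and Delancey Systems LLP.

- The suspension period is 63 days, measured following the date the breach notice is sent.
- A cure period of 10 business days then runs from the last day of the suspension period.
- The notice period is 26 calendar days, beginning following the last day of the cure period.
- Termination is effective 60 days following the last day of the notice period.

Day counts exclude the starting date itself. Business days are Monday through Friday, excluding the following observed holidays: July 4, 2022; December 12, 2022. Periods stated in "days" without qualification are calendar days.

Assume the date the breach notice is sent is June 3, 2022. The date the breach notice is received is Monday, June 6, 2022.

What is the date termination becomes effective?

November 13, 2022

The last day of the suspension period: June 3, 2022 + 63 days = August 5, 2022.
The last day of the cure period: 10 business days after Friday, August 5, 2022, skipping weekends — Aug 8, Aug 9, Aug 10, Aug 11, Aug 12, Aug 15, Aug 16, Aug 17, Aug 18, Aug 19 — lands on Friday, August 19, 2022.
The last day of the notice period: August 19, 2022 + 26 days = September 14, 2022.
Adding 60 calendar days to September 14, 2022 gives November 13, 2022, which is the date termination becomes effective.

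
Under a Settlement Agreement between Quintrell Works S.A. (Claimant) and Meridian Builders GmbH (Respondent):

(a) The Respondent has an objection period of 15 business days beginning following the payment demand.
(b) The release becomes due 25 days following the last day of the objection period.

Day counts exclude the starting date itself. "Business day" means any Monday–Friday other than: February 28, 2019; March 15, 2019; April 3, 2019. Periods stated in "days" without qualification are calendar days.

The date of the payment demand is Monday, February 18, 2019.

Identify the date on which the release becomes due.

The last day of the objection period: 15 business days after Monday, February 18, 2019, skipping weekends and the listed holiday on Feb 28 — Feb 19, Feb 20, Feb 21, Feb 22, …, Mar 8, Mar 11, Mar 12 — lands on Tuesday, March 12, 2019.
The date on which the release becomes due: 25 calendar days after March 12, 2019 is April 6, 2019.

April 6, 2019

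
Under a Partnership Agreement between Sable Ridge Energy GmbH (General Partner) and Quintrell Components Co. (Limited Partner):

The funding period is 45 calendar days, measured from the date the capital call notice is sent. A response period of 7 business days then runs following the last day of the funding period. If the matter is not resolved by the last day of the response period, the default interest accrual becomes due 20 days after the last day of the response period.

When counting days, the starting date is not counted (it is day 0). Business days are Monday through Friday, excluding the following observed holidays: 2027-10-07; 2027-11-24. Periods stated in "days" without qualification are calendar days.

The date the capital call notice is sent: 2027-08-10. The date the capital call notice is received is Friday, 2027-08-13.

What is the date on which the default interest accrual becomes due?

The last day of the funding period: 45 calendar days after 2027-08-10 is 2027-09-24.
The last day of the response period: counting 7 business days from Friday, 2027-09-24 (Sep 27, Sep 28, Sep 29, Sep 30, Oct 1, Oct 4, Oct 5, skipping weekends) reaches Tuesday, 2027-10-05.
The date on which the default interest accrual becomes due: 20 calendar days after 2027-10-05 is 2027-10-25.

2027-10-25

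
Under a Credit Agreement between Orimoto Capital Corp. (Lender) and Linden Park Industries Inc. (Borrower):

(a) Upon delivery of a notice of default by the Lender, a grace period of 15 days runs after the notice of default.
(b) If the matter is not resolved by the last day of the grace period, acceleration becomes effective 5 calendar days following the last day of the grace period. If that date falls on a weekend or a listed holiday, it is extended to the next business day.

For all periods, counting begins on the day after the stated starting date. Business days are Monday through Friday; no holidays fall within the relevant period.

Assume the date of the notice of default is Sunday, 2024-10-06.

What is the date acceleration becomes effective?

2024-10-28

Adding 15 calendar days to 2024-10-06 gives 2024-10-21, which is the last day of the grace period.
The date acceleration becomes effective: 5 calendar days after 2024-10-21 is 2024-10-26. That falls on a Saturday, so it rolls to the next business day, Monday, 2024-10-28.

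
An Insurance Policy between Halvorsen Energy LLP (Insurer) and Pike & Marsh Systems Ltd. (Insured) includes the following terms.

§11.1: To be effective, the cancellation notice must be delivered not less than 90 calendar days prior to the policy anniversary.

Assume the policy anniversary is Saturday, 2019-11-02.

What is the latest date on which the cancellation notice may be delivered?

2019-08-04

Counting back 90 calendar days from 2019-11-02 gives 2019-08-04.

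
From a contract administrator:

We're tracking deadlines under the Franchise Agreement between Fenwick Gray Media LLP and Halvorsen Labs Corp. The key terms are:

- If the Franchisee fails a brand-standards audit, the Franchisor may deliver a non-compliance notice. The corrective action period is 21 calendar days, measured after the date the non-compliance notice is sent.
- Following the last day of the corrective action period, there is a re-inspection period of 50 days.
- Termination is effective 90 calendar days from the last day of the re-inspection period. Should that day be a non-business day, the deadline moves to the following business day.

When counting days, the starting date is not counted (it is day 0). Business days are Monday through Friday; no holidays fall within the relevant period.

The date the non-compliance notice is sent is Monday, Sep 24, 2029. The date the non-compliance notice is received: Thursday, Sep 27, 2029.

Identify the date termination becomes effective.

Mar 4, 2030

The last day of the corrective action period: 21 calendar days after Sep 24, 2029 is Oct 15, 2029.
The last day of the re-inspection period: Oct 15, 2029 + 50 days = Dec 4, 2029.
Adding 90 calendar days to Dec 4, 2029 gives Mar 4, 2030, which is the date termination becomes effective. Mar 4, 2030 is a Monday, so no roll-forward applies.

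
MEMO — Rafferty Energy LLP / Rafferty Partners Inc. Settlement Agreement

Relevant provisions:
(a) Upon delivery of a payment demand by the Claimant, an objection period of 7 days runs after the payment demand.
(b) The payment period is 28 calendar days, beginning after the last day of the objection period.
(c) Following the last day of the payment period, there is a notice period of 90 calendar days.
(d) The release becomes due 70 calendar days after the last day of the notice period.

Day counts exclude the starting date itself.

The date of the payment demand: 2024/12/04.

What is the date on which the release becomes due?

Adding 7 calendar days to 2024/12/04 gives 2024/12/11, which is the last day of the objection period.
Adding 28 calendar days to 2024/12/11 gives 2025/01/08, which is the last day of the payment period.
Adding 90 calendar days to 2025/01/08 gives 2025/04/08, which is the last day of the notice period.
Adding 70 calendar days to 2025/04/08 gives 2025/06/17, which is the date on which the release becomes due.

2025/06/17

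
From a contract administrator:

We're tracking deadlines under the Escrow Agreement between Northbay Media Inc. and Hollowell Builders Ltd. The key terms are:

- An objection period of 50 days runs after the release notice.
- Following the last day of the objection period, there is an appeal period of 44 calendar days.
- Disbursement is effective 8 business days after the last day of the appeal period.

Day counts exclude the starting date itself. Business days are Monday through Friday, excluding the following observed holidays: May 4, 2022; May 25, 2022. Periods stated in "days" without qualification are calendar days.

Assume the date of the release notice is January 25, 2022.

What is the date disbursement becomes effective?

The last day of the objection period: January 25, 2022 + 50 days = March 16, 2022.
The last day of the appeal period: March 16, 2022 + 44 days = April 29, 2022.
The date disbursement becomes effective: counting 8 business days from Friday, April 29, 2022 (May 2, May 3, May 5, May 6, May 9, May 10, May 11, May 12, skipping weekends and the listed holiday on May 4) reaches Thursday, May 12, 2022.

May 12, 2022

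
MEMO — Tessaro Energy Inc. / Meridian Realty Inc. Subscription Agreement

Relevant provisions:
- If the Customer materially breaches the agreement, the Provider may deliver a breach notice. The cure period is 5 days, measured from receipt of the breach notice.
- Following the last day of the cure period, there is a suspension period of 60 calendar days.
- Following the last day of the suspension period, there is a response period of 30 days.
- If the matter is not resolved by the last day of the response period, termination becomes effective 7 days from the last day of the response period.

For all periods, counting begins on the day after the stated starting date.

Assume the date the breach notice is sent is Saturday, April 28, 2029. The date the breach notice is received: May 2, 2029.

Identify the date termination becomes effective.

August 12, 2029

The last day of the cure period: 5 calendar days after May 2, 2029 is May 7, 2029.
Adding 60 calendar days to May 7, 2029 gives July 6, 2029, which is the last day of the suspension period.
The last day of the response period: 30 calendar days after July 6, 2029 is August 5, 2029.
The date termination becomes effective: August 5, 2029 + 7 days = August 12, 2029.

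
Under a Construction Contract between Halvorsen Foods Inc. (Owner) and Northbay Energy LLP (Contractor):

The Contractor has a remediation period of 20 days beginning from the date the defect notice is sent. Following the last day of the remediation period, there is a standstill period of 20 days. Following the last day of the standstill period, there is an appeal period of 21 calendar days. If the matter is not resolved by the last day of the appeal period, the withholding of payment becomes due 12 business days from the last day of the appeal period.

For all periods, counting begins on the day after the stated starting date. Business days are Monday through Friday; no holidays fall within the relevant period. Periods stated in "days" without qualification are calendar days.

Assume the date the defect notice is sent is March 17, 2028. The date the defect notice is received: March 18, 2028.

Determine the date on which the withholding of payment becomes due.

Adding 20 calendar days to March 17, 2028 gives April 6, 2028, which is the last day of the remediation period.
Adding 20 calendar days to April 6, 2028 gives April 26, 2028, which is the last day of the standstill period.
Adding 21 calendar days to April 26, 2028 gives May 17, 2028, which is the last day of the appeal period.
The date on which the withholding of payment becomes due: 12 business days after Wednesday, May 17, 2028, skipping weekends — May 18, May 19, May 22, May 23, …, May 31, Jun 1, Jun 2 — lands on Friday, June 2, 2028.

June 2, 2028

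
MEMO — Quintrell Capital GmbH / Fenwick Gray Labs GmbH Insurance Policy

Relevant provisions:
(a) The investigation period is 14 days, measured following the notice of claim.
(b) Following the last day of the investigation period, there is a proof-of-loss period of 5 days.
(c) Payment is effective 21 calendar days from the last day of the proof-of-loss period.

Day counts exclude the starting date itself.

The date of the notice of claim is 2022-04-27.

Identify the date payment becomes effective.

Adding 14 calendar days to 2022-04-27 gives 2022-05-11, which is the last day of the investigation period.
The last day of the proof-of-loss period: 2022-05-11 + 5 days = 2022-05-16.
The date payment becomes effective: 21 calendar days after 2022-05-16 is 2022-06-06.

2022-06-06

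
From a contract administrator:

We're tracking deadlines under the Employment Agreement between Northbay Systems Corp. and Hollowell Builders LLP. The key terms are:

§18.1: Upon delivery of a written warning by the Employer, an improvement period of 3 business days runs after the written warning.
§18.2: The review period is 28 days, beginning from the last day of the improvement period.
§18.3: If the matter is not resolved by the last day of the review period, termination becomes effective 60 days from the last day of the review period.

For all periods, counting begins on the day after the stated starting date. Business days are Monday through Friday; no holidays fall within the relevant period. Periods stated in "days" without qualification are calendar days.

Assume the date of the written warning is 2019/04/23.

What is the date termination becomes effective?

The last day of the improvement period: counting 3 business days from Tuesday, 2019/04/23 (Apr 24, Apr 25, Apr 26, skipping weekends) reaches Friday, 2019/04/26.
The last day of the review period: 2019/04/26 + 28 days = 2019/05/24.
The date termination becomes effective: 60 calendar days after 2019/05/24 is 2019/07/23.

2019/07/23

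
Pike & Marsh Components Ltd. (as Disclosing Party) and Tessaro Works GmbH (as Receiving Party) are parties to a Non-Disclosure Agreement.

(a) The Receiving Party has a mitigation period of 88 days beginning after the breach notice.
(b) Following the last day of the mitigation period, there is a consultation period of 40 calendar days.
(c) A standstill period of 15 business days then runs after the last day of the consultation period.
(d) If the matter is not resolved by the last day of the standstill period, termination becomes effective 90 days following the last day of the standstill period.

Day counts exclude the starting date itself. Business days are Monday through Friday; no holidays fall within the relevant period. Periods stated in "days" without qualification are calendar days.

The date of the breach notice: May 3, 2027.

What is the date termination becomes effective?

The last day of the mitigation period: 88 calendar days after May 3, 2027 is Jul 30, 2027.
Adding 40 calendar days to Jul 30, 2027 gives Sep 8, 2027, which is the last day of the consultation period.
From Wednesday, Sep 8, 2027, 15 business days (Sep 9, Sep 10, Sep 13, Sep 14, …, Sep 27, Sep 28, Sep 29, skipping weekends) brings us to Wednesday, Sep 29, 2027, which is the last day of the standstill period.
Adding 90 calendar days to Sep 29, 2027 gives Dec 28, 2027, which is the date termination becomes effective.

Dec 28, 2027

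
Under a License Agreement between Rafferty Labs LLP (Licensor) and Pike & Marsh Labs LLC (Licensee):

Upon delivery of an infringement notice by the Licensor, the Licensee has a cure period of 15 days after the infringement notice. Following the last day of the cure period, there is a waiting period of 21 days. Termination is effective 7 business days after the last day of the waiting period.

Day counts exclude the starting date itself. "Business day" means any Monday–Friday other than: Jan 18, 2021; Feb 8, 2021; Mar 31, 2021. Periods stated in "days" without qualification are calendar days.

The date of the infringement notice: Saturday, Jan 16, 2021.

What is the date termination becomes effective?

Adding 15 calendar days to Jan 16, 2021 gives Jan 31, 2021, which is the last day of the cure period.
The last day of the waiting period: Jan 31, 2021 + 21 days = Feb 21, 2021.
From Sunday, Feb 21, 2021, 7 business days (Feb 22, Feb 23, Feb 24, Feb 25, Feb 26, Mar 1, Mar 2, skipping weekends) brings us to Tuesday, Mar 2, 2021, which is the date termination becomes effective.

Mar 2, 2021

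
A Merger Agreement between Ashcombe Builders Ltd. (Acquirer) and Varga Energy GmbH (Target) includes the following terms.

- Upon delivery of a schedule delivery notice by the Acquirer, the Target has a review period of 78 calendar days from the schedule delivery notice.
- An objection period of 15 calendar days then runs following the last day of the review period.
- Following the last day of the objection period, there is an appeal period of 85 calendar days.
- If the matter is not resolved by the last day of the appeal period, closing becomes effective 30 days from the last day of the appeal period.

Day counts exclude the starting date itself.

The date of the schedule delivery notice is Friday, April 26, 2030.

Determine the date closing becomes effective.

November 20, 2030

The last day of the review period: 78 calendar days after April 26, 2030 is July 13, 2030.
The last day of the objection period: 15 calendar days after July 13, 2030 is July 28, 2030.
The last day of the appeal period: 85 calendar days after July 28, 2030 is October 21, 2030.
The date closing becomes effective: October 21, 2030 + 30 days = November 20, 2030.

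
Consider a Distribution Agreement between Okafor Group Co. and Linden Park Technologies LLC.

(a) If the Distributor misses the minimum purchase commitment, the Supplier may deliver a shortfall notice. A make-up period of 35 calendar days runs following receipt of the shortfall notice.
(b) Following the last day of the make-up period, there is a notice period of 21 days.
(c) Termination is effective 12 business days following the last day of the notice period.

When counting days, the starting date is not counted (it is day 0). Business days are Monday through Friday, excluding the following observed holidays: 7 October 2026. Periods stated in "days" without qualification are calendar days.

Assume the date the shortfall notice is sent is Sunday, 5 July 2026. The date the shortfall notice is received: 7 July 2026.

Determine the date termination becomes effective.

Adding 35 calendar days to 7 July 2026 gives 11 August 2026, which is the last day of the make-up period.
The last day of the notice period: 21 calendar days after 11 August 2026 is 1 September 2026.
The date termination becomes effective: counting 12 business days from Tuesday, 1 September 2026 (Sep 2, Sep 3, Sep 4, Sep 7, …, Sep 15, Sep 16, Sep 17, skipping weekends) reaches Thursday, 17 September 2026.

17 September 2026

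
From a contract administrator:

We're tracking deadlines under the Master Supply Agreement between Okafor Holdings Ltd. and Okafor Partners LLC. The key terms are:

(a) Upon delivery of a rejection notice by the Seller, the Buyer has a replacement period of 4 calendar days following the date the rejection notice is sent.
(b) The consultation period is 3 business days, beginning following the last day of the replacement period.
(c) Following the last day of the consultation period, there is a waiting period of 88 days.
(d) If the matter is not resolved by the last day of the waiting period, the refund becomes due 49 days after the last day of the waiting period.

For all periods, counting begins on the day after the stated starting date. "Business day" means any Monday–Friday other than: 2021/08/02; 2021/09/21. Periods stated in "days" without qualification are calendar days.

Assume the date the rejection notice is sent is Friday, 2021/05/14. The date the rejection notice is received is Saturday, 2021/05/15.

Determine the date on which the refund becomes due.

2021/10/05

Adding 4 calendar days to 2021/05/14 gives 2021/05/18, which is the last day of the replacement period.
From Tuesday, 2021/05/18, 3 business days (May 19, May 20, May 21, skipping weekends) brings us to Friday, 2021/05/21, which is the last day of the consultation period.
The last day of the waiting period: 88 calendar days after 2021/05/21 is 2021/08/17.
Adding 49 calendar days to 2021/08/17 gives 2021/10/05, which is the date on which the refund becomes due.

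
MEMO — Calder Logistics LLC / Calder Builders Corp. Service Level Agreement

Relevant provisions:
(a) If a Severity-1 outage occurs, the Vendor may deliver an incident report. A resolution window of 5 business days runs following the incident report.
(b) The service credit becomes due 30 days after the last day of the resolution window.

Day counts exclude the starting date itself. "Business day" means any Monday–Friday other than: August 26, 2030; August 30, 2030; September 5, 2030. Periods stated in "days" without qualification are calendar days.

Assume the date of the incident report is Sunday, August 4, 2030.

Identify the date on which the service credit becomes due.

September 8, 2030

From Sunday, August 4, 2030, 5 business days (Aug 5, Aug 6, Aug 7, Aug 8, Aug 9, skipping weekends) brings us to Friday, August 9, 2030, which is the last day of the resolution window.
The date on which the service credit becomes due: 30 calendar days after August 9, 2030 is September 8, 2030.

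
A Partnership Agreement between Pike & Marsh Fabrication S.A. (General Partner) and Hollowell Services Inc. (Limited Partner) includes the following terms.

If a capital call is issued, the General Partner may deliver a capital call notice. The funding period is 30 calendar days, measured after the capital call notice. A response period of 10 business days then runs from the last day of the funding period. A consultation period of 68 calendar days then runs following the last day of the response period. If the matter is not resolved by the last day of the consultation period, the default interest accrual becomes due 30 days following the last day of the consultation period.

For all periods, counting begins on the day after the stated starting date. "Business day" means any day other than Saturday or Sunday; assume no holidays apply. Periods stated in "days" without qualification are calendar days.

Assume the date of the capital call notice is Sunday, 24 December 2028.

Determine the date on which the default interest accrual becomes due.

15 May 2029

Adding 30 calendar days to 24 December 2028 gives 23 January 2029, which is the last day of the funding period.
The last day of the response period: 10 business days after Tuesday, 23 January 2029, skipping weekends — Jan 24, Jan 25, Jan 26, Jan 29, Jan 30, Jan 31, Feb 1, Feb 2, Feb 5, Feb 6 — lands on Tuesday, 6 February 2029.
The last day of the consultation period: 6 February 2029 + 68 days = 15 April 2029.
The date on which the default interest accrual becomes due: 30 calendar days after 15 April 2029 is 15 May 2029.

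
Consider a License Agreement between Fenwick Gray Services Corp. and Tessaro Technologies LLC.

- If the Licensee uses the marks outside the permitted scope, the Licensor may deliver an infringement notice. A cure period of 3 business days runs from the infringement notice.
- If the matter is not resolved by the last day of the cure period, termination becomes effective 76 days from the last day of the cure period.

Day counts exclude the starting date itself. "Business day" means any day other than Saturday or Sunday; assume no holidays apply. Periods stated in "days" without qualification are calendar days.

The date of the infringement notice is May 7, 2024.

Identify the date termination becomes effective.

Jul 25, 2024

The last day of the cure period: 3 business days after Tuesday, May 7, 2024, skipping weekends — May 8, May 9, May 10 — lands on Friday, May 10, 2024.
Adding 76 calendar days to May 10, 2024 gives Jul 25, 2024, which is the date termination becomes effective.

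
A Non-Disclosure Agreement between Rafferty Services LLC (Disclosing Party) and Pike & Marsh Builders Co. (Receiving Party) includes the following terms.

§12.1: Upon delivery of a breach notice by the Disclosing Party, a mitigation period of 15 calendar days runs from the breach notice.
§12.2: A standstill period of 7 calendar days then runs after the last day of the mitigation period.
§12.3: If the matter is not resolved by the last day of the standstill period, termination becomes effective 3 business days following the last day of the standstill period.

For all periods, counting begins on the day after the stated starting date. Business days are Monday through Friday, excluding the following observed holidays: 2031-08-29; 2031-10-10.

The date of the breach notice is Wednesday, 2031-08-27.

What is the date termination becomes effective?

Adding 15 calendar days to 2031-08-27 gives 2031-09-11, which is the last day of the mitigation period.
The last day of the standstill period: 7 calendar days after 2031-09-11 is 2031-09-18.
The date termination becomes effective: counting 3 business days from Thursday, 2031-09-18 (Sep 19, Sep 22, Sep 23, skipping weekends) reaches Tuesday, 2031-09-23.

2031-09-23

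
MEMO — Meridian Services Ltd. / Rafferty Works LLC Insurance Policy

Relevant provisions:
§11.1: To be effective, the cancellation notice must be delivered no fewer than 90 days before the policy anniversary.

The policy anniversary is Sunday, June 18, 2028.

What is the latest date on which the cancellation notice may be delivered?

Counting back 90 calendar days from June 18, 2028 gives March 20, 2028.

March 20, 2028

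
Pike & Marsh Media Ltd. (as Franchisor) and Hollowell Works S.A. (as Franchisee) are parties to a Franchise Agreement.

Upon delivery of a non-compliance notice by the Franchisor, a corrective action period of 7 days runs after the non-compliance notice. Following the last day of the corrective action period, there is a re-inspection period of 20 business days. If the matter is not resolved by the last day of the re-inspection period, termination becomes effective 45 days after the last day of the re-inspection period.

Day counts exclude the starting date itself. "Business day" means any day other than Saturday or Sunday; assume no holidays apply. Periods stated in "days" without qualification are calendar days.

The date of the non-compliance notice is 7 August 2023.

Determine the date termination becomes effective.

Adding 7 calendar days to 7 August 2023 gives 14 August 2023, which is the last day of the corrective action period.
The last day of the re-inspection period: 20 business days after Monday, 14 August 2023, skipping weekends — Aug 15, Aug 16, Aug 17, Aug 18, …, Sep 7, Sep 8, Sep 11 — lands on Monday, 11 September 2023.
The date termination becomes effective: 11 September 2023 + 45 days = 26 October 2023.

26 October 2023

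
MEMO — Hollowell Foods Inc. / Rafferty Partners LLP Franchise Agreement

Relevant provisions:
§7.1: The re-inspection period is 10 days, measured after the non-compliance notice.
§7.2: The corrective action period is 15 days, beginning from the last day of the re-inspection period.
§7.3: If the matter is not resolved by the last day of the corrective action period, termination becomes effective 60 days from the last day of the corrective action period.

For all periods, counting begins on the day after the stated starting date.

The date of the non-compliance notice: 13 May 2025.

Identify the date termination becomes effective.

The last day of the re-inspection period: 13 May 2025 + 10 days = 23 May 2025.
The last day of the corrective action period: 23 May 2025 + 15 days = 7 June 2025.
The date termination becomes effective: 60 calendar days after 7 June 2025 is 6 August 2025.

6 August 2025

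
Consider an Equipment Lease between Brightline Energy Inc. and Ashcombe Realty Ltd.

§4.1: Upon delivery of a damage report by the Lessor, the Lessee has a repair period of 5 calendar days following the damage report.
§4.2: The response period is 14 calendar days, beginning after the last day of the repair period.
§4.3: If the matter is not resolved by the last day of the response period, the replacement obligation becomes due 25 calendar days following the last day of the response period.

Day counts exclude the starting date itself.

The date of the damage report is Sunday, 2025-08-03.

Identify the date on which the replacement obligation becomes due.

2025-09-16

Adding 5 calendar days to 2025-08-03 gives 2025-08-08, which is the last day of the repair period.
Adding 14 calendar days to 2025-08-08 gives 2025-08-22, which is the last day of the response period.
The date on which the replacement obligation becomes due: 25 calendar days after 2025-08-22 is 2025-09-16.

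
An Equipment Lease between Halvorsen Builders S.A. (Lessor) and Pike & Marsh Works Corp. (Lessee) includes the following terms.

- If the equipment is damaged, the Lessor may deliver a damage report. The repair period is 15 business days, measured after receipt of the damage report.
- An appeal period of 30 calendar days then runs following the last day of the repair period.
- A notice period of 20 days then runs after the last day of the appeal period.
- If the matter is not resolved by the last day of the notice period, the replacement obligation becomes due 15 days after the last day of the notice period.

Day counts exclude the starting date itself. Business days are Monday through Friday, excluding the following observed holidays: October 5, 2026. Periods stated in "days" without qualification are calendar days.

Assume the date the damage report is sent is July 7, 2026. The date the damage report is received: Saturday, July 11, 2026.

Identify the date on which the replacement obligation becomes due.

October 4, 2026

The last day of the repair period: counting 15 business days from Saturday, July 11, 2026 (Jul 13, Jul 14, Jul 15, Jul 16, …, Jul 29, Jul 30, Jul 31, skipping weekends) reaches Friday, July 31, 2026.
Adding 30 calendar days to July 31, 2026 gives August 30, 2026, which is the last day of the appeal period.
The last day of the notice period: 20 calendar days after August 30, 2026 is September 19, 2026.
The date on which the replacement obligation becomes due: September 19, 2026 + 15 days = October 4, 2026.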